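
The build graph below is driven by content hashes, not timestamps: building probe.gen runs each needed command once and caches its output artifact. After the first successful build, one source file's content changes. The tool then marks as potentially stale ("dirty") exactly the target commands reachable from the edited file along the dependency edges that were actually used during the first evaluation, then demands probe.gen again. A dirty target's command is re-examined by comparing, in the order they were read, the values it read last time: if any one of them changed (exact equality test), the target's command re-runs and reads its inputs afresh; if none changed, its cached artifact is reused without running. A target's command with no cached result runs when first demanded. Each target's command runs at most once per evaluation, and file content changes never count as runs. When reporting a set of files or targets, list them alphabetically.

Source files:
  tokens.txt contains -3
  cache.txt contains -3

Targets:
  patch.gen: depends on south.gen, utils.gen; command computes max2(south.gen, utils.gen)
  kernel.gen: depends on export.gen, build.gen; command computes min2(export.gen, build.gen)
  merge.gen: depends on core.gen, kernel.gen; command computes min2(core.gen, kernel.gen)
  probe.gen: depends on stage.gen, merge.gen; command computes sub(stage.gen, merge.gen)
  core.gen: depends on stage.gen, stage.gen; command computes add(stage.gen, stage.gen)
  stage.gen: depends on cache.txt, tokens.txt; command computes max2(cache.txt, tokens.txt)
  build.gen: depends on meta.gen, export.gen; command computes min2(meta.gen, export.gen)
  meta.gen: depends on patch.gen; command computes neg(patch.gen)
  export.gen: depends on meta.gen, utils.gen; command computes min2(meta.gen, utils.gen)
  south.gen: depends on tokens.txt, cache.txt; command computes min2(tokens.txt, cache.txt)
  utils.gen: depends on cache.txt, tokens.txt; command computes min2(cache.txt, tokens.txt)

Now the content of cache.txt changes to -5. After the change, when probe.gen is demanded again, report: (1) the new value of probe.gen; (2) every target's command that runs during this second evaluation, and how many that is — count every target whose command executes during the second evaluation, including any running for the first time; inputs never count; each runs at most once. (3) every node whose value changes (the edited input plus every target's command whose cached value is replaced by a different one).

Initial pass — values computed on the first demand:
  south.gen = min2(-3, -3) = -3
  stage.gen = max2(-3, -3) = -3
  core.gen = add(-3, -3) = -6
  utils.gen = min2(-3, -3) = -3
  patch.gen = max2(-3, -3) = -3
  meta.gen = neg(-3) = 3
  export.gen = min2(3, -3) = -3
  build.gen = min2(3, -3) = -3
  kernel.gen = min2(-3, -3) = -3
  merge.gen = min2(-6, -3) = -6
  probe.gen = sub(-3, -6) = 3

Second demand — change propagation:
  south.gen: re-runs because cache.txt -3->-5; new result -5.
  stage.gen: re-runs because cache.txt -3->-5; new result -3 (unchanged).
  core.gen: re-examined; everything it read last time is the same (stage.gen unchanged, stage.gen unchanged) — cache -6 kept, no run.
  utils.gen: re-runs because cache.txt -3->-5; new result -5.
  patch.gen: re-runs because south.gen -3->-5; utils.gen -3->-5; new result -5.
  meta.gen: re-runs because patch.gen -3->-5; new result 5.
  export.gen: re-runs because meta.gen 3->5; utils.gen -3->-5; new result -5.
  build.gen: re-runs because meta.gen 3->5; export.gen -3->-5; new result -5.
  kernel.gen: re-runs because export.gen -3->-5; build.gen -3->-5; new result -5.
  merge.gen: re-runs because kernel.gen -3->-5; new result -6 (unchanged).
  probe.gen: re-examined; everything it read last time is the same (stage.gen unchanged, merge.gen unchanged) — cache 3 kept, no run.

The important point: at core.gen every value read last time is unchanged, so the dirty flag clears without a run.

probe.gen now evaluates to 3.
Run set: build.gen, export.gen, kernel.gen, merge.gen, meta.gen, patch.gen, south.gen, stage.gen, utils.gen (9 run).
Changed values: build.gen, cache.txt, export.gen, kernel.gen, meta.gen, patch.gen, south.gen, utils.gen.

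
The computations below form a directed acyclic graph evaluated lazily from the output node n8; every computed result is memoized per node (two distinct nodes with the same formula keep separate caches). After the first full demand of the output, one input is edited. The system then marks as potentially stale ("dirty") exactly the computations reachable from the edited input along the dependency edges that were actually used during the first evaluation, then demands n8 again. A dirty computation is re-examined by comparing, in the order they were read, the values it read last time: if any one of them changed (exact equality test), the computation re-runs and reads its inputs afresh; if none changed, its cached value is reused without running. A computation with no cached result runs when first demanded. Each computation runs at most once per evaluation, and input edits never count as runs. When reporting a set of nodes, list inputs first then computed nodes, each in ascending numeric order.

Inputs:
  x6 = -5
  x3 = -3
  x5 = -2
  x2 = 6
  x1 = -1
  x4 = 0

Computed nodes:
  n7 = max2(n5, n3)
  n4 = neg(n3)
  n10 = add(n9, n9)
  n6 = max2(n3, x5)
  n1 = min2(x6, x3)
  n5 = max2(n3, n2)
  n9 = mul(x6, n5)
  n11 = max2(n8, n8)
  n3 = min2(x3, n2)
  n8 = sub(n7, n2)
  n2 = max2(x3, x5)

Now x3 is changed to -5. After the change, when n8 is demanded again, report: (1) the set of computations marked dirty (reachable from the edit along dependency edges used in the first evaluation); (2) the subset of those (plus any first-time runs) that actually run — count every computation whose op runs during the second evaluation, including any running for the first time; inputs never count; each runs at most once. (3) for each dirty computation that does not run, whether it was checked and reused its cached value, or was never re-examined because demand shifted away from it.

The edit dirties: n2, n3, n5, n7, n8.
4 computations run: n2, n3, n5, n7.
Cache hits after checking: n8.
Note where the cutoff bites: n8 is checked, finds nothing changed, and keeps its cache.

First demand of the output computes:
  n2 = max2(-3, -2) = -2
  n3 = min2(-3, -2) = -3
  n5 = max2(-3, -2) = -2
  n7 = max2(-2, -3) = -2
  n8 = sub(-2, -2) = 0

After the edit, cleaning proceeds:
  n2: a read changed (x3 -3->-5) — executes, giving -2 — identical to its old value.
  n3: a read changed (x3 -3->-5) — executes, giving -5.
  n5: a read changed (n3 -3->-5) — executes, giving -2 — identical to its old value.
  n7: a read changed (n3 -3->-5) — executes, giving -2 — identical to its old value.
  n8: dirty, but its reads are unchanged (n7 unchanged, n2 unchanged); cached 0 stands.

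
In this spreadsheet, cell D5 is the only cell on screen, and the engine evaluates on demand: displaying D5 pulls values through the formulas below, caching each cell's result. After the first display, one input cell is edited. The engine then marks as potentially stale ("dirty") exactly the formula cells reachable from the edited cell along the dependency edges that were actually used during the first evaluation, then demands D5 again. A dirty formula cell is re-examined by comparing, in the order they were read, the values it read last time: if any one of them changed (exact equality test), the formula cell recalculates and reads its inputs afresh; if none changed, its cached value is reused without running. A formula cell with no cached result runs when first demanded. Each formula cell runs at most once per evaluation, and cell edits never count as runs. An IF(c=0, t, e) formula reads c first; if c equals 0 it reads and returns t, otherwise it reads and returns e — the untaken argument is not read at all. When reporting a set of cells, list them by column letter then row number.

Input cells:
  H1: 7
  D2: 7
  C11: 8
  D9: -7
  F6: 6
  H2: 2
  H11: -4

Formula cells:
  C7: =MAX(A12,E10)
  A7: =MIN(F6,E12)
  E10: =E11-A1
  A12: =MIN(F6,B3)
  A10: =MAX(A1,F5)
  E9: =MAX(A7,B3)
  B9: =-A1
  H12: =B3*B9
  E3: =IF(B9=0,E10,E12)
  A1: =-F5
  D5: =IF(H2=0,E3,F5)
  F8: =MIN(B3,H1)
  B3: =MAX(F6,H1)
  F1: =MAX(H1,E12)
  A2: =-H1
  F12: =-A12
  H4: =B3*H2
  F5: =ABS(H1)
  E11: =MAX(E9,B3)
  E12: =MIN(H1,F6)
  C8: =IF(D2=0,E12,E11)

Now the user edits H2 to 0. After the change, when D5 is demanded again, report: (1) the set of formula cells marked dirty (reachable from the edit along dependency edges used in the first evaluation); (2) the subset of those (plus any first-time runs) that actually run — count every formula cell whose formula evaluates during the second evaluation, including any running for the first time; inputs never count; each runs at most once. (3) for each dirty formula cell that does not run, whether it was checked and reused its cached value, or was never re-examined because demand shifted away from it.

Dirty set: D5.
Run set: A1, B9, D5, E3, E12 (5 run).
All dirty formula cells ended up running.
The important point: the flipped condition pulls in fresh nodes; A1, B9, E3, E12 run for the first time.

Initial pass — values computed on the first demand:
  F5 = ABS(7) = 7
  D5 = IF(H2=0: H2=2 -> else branch F5) = 7

Second demand — change propagation:
  A1: newly demanded (no cache) — executes and yields -7.
  B9: newly demanded (no cache) — executes and yields 7.
  E12: newly demanded (no cache) — executes and yields 6.
  E3: newly demanded (no cache) — executes and yields 6.
  D5: re-runs because H2 2->0; new result 6.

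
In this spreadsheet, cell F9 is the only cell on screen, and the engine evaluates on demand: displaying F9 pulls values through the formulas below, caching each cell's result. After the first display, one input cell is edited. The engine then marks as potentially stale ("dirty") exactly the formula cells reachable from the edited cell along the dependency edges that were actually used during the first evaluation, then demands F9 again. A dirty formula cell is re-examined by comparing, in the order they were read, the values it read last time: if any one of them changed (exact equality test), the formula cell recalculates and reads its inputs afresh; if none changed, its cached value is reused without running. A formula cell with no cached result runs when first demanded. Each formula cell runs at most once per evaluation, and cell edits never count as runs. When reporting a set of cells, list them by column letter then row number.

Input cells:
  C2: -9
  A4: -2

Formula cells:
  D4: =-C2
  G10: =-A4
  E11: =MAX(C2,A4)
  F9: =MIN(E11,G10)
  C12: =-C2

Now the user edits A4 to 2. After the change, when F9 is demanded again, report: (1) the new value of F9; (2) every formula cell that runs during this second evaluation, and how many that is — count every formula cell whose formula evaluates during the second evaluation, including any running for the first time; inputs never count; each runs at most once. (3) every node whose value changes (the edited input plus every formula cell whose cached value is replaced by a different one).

Initial pass — values computed on the first demand:
  E11 = MAX(-9, -2) = -2
  G10 = -(-2) = 2
  F9 = MIN(-2, 2) = -2

Second demand — change propagation:
  E11: re-runs because A4 -2->2; new result 2.
  G10: re-runs because A4 -2->2; new result -2.
  F9: re-runs because E11 -2->2; G10 2->-2; new result -2 (unchanged).

F9 now evaluates to -2.
Run set: E11, F9, G10 (3 run).
Changed values: A4, E11, G10.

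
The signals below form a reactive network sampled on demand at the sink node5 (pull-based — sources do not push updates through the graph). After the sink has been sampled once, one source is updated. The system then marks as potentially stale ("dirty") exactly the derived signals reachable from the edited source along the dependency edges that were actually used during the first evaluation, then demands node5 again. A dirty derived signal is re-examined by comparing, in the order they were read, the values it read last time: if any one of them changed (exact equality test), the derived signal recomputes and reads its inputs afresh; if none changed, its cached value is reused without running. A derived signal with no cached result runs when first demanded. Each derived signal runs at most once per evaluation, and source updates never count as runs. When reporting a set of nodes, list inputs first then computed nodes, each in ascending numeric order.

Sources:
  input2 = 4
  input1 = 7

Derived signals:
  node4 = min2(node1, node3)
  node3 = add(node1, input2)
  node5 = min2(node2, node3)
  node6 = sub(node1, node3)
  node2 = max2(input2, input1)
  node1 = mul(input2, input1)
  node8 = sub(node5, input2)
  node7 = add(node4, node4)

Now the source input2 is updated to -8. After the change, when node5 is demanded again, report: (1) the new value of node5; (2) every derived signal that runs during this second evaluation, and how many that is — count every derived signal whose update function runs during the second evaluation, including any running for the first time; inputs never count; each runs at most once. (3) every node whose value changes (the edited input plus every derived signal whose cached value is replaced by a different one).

Initial pass — values computed on the first demand:
  node1 = mul(4, 7) = 28
  node2 = max2(4, 7) = 7
  node3 = add(28, 4) = 32
  node5 = min2(7, 32) = 7

Second demand — change propagation:
  node1: re-runs because input2 4->-8; new result -56.
  node2: re-runs because input2 4->-8; new result 7 (unchanged).
  node3: re-runs because node1 28->-56; input2 4->-8; new result -64.
  node5: re-runs because node3 32->-64; new result -64.

node5 now evaluates to -64.
Run set: node1, node2, node3, node5 (4 run).
Changed values: input2, node1, node3, node5.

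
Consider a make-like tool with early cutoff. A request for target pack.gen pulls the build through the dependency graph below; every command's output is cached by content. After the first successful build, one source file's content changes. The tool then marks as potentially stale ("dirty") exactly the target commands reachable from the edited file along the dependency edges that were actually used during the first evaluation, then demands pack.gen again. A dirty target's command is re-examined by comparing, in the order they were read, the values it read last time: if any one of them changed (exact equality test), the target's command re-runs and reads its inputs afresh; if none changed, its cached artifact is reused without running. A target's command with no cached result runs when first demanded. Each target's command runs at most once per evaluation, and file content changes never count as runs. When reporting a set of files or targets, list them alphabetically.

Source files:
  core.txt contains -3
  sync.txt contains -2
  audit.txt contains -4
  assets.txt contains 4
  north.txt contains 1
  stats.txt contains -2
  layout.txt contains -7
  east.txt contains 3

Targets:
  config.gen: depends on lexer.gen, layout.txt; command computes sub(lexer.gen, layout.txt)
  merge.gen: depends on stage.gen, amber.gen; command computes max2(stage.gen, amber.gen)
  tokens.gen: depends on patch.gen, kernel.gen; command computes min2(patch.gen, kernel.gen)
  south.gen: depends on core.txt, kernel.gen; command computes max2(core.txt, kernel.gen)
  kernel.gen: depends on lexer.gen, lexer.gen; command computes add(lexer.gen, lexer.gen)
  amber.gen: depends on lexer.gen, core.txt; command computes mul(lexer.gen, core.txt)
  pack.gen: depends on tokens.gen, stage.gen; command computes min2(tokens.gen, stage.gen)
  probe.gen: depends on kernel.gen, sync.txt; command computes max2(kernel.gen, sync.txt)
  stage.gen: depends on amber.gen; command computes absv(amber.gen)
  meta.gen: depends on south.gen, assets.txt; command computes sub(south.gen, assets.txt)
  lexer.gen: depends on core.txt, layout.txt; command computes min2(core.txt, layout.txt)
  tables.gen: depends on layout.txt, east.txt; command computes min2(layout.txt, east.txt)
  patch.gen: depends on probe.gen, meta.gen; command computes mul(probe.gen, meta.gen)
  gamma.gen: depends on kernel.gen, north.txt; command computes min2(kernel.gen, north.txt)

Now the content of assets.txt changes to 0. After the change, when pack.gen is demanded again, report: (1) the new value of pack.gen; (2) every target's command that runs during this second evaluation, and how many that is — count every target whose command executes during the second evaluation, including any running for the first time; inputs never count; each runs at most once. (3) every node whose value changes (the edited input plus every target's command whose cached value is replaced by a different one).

Demanding pack.gen again yields -14.
3 target commands run: meta.gen, patch.gen, tokens.gen.
The nodes whose values change: assets.txt, meta.gen, patch.gen.
Note the absorption at tokens.gen: it re-runs yet its value is the same, leaving the output's value untouched.

First demand of the output computes:
  lexer.gen = min2(-3, -7) = -7
  amber.gen = mul(-7, -3) = 21
  kernel.gen = add(-7, -7) = -14
  probe.gen = max2(-14, -2) = -2
  south.gen = max2(-3, -14) = -3
  meta.gen = sub(-3, 4) = -7
  patch.gen = mul(-2, -7) = 14
  stage.gen = absv(21) = 21
  tokens.gen = min2(14, -14) = -14
  pack.gen = min2(-14, 21) = -14

After the edit, cleaning proceeds:
  meta.gen: a read changed (assets.txt 4->0) — executes, giving -3.
  patch.gen: a read changed (meta.gen -7->-3) — executes, giving 6.
  tokens.gen: a read changed (patch.gen 14->6) — executes, giving -14 — identical to its old value.
  pack.gen: dirty, but its reads are unchanged (tokens.gen unchanged, stage.gen unchanged); cached -14 stands.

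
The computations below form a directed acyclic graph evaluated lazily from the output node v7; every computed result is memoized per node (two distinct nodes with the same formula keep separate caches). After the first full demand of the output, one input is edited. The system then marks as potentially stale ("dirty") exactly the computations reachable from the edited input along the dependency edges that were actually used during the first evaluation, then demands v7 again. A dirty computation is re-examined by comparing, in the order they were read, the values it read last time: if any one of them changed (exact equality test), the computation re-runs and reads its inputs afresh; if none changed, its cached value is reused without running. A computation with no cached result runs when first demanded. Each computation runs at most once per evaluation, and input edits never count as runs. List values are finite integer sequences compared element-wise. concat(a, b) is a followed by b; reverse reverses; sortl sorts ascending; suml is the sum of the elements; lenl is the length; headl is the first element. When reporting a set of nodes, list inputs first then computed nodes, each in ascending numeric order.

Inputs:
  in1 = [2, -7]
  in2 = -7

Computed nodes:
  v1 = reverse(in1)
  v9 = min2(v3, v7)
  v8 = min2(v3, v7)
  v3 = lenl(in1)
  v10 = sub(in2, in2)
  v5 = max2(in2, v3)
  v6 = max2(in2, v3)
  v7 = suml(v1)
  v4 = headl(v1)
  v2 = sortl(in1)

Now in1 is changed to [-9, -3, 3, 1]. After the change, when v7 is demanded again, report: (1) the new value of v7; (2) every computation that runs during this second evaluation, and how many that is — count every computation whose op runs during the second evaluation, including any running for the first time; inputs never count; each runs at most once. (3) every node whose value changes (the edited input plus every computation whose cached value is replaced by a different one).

First demand of the output computes:
  v1 = reverse([2, -7]) = [-7, 2]
  v7 = suml([-7, 2]) = -5

After the edit, cleaning proceeds:
  v1: a read changed (in1 [2, -7]->[-9, -3, 3, 1]) — executes, giving [1, 3, -3, -9].
  v7: a read changed (v1 [-7, 2]->[1, 3, -3, -9]) — executes, giving -8.

Demanding v7 again yields -8.
2 computations run: v1, v7.
The nodes whose values change: in1, v1, v7.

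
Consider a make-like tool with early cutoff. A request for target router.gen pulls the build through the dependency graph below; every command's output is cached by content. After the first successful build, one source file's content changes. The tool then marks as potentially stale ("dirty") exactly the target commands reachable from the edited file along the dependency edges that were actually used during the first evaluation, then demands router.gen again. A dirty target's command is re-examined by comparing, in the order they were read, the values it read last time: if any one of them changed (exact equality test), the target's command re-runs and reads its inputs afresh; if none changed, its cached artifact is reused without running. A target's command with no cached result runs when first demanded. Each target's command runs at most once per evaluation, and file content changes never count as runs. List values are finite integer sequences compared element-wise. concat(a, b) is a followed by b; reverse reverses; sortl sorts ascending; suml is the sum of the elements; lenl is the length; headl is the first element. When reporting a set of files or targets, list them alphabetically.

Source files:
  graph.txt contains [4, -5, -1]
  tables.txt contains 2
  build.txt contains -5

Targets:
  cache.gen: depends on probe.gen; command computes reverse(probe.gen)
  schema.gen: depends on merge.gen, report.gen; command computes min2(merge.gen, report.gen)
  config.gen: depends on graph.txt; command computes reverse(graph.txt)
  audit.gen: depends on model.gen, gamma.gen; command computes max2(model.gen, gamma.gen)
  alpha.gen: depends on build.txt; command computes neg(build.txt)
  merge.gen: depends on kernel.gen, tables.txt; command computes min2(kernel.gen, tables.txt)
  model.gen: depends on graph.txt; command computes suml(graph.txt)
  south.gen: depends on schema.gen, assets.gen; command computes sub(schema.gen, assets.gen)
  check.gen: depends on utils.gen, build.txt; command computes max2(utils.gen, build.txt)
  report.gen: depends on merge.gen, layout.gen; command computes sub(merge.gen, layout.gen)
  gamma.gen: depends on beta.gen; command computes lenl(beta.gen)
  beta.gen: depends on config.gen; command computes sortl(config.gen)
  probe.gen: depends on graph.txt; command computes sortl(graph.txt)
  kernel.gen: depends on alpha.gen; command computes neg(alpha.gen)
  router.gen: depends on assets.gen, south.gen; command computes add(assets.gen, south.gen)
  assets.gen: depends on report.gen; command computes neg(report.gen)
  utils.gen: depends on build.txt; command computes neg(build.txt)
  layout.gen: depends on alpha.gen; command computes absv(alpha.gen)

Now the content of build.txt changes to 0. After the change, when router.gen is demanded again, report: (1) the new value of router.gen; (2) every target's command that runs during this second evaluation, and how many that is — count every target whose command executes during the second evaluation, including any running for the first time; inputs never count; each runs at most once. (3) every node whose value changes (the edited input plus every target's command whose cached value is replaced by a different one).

First demand of the output computes:
  alpha.gen = neg(-5) = 5
  kernel.gen = neg(5) = -5
  layout.gen = absv(5) = 5
  merge.gen = min2(-5, 2) = -5
  report.gen = sub(-5, 5) = -10
  assets.gen = neg(-10) = 10
  schema.gen = min2(-5, -10) = -10
  south.gen = sub(-10, 10) = -20
  router.gen = add(10, -20) = -10

After the edit, cleaning proceeds:
  alpha.gen: a read changed (build.txt -5->0) — executes, giving 0.
  kernel.gen: a read changed (alpha.gen 5->0) — executes, giving 0.
  layout.gen: a read changed (alpha.gen 5->0) — executes, giving 0.
  merge.gen: a read changed (kernel.gen -5->0) — executes, giving 0.
  report.gen: a read changed (merge.gen -5->0; layout.gen 5->0) — executes, giving 0.
  assets.gen: a read changed (report.gen -10->0) — executes, giving 0.
  schema.gen: a read changed (merge.gen -5->0; report.gen -10->0) — executes, giving 0.
  south.gen: a read changed (schema.gen -10->0; assets.gen 10->0) — executes, giving 0.
  router.gen: a read changed (assets.gen 10->0; south.gen -20->0) — executes, giving 0.

Demanding router.gen again yields 0.
9 target commands run: alpha.gen, assets.gen, kernel.gen, layout.gen, merge.gen, report.gen, router.gen, schema.gen, south.gen.
The nodes whose values change: alpha.gen, assets.gen, build.txt, kernel.gen, layout.gen, merge.gen, report.gen, router.gen, schema.gen, south.gen.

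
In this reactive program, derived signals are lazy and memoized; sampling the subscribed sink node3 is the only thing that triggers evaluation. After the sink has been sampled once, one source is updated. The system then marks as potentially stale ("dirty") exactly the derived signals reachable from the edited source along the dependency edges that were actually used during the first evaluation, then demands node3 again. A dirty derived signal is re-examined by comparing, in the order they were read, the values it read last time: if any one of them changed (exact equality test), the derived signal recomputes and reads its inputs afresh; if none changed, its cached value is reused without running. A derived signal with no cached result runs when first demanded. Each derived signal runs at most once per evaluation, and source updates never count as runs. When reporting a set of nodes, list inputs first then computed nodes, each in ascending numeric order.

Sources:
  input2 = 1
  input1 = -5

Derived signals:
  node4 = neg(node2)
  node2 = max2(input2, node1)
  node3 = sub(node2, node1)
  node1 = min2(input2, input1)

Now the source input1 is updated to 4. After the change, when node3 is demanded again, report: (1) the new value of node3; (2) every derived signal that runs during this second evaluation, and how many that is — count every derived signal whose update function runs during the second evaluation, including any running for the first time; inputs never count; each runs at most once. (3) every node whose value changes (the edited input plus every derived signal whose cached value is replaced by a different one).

Demanding node3 again yields 0.
3 derived signals run: node1, node2, node3.
The nodes whose values change: input1, node1, node3.

First demand of the output computes:
  node1 = min2(1, -5) = -5
  node2 = max2(1, -5) = 1
  node3 = sub(1, -5) = 6

After the edit, cleaning proceeds:
  node1: a read changed (input1 -5->4) — executes, giving 1.
  node2: a read changed (node1 -5->1) — executes, giving 1 — identical to its old value.
  node3: a read changed (node1 -5->1) — executes, giving 0.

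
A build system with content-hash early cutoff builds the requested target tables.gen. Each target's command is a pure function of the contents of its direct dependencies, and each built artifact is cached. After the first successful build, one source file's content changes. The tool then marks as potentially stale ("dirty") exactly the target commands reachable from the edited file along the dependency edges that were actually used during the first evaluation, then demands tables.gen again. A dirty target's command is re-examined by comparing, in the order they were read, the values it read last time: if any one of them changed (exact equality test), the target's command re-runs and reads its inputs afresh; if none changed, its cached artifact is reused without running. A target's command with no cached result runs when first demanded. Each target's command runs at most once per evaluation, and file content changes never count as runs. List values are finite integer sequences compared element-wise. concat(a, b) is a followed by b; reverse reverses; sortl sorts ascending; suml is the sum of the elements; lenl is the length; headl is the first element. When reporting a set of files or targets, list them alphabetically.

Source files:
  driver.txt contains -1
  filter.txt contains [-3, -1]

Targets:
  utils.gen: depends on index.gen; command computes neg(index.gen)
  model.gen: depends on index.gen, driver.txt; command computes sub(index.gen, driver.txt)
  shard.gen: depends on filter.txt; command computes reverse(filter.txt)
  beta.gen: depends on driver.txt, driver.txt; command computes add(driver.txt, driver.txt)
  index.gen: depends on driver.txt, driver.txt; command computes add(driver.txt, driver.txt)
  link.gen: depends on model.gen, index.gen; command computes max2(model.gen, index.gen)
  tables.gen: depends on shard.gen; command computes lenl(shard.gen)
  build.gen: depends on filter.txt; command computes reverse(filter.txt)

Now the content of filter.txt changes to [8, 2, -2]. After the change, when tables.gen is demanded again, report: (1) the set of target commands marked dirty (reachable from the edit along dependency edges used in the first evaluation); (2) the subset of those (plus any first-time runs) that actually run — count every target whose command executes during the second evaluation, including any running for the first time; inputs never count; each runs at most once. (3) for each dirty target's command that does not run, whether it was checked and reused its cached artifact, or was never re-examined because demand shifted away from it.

First evaluation (everything demanded from the output):
  shard.gen = reverse([-3, -1]) = [-1, -3]
  tables.gen = lenl([-1, -3]) = 2

Propagation after the edit:
  shard.gen: runs — filter.txt [-3, -1]->[8, 2, -2]; result [-2, 2, 8].
  tables.gen: runs — shard.gen [-1, -3]->[-2, 2, 8]; result 3.

Marked dirty: shard.gen, tables.gen.
Target commands that run: shard.gen, tables.gen — 2 in total.
Every dirty target's command ran.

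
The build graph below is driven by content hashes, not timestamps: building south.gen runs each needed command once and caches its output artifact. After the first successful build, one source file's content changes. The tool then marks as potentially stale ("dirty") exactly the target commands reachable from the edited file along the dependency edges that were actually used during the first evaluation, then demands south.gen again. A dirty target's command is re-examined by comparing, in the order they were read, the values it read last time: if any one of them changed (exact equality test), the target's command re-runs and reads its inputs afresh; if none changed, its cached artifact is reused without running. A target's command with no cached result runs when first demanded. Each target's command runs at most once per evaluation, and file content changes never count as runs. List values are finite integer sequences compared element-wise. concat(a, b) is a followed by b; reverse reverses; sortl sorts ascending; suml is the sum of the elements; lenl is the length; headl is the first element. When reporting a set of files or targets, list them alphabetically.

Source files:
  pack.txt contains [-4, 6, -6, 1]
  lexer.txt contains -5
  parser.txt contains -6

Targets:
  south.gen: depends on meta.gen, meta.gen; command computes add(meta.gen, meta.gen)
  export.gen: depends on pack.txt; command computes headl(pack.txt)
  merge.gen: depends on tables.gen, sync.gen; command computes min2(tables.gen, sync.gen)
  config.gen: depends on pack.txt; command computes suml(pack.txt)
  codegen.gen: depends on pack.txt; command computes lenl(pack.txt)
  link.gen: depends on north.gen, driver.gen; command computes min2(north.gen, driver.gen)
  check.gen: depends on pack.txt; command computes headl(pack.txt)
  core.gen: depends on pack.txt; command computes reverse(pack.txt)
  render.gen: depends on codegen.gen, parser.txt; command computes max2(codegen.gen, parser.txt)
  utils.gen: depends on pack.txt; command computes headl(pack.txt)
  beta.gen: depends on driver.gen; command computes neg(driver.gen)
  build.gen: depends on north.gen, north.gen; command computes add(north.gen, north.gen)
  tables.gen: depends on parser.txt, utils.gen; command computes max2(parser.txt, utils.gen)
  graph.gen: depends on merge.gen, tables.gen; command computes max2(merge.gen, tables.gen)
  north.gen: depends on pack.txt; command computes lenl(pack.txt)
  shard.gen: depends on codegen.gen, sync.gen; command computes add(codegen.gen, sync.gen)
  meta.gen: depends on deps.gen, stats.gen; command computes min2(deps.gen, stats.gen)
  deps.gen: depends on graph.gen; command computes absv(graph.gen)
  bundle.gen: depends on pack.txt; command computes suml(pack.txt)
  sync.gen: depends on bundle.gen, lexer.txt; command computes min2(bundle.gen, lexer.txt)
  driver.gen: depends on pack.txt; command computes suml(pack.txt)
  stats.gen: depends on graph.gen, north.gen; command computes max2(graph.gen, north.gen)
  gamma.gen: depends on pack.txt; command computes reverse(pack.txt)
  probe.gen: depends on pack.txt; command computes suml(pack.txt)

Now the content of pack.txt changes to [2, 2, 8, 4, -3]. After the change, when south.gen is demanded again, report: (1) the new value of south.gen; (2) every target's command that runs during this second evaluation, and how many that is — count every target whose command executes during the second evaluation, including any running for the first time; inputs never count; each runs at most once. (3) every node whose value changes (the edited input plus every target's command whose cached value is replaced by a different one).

south.gen now evaluates to 4.
Run set: bundle.gen, deps.gen, graph.gen, merge.gen, meta.gen, north.gen, south.gen, stats.gen, sync.gen, tables.gen, utils.gen (11 run).
Changed values: bundle.gen, deps.gen, graph.gen, meta.gen, north.gen, pack.txt, south.gen, stats.gen, tables.gen, utils.gen.

Initial pass — values computed on the first demand:
  bundle.gen = suml([-4, 6, -6, 1]) = -3
  north.gen = lenl([-4, 6, -6, 1]) = 4
  sync.gen = min2(-3, -5) = -5
  utils.gen = headl([-4, 6, -6, 1]) = -4
  tables.gen = max2(-6, -4) = -4
  merge.gen = min2(-4, -5) = -5
  graph.gen = max2(-5, -4) = -4
  deps.gen = absv(-4) = 4
  stats.gen = max2(-4, 4) = 4
  meta.gen = min2(4, 4) = 4
  south.gen = add(4, 4) = 8

Second demand — change propagation:
  bundle.gen: re-runs because pack.txt [-4, 6, -6, 1]->[2, 2, 8, 4, -3]; new result 13.
  north.gen: re-runs because pack.txt [-4, 6, -6, 1]->[2, 2, 8, 4, -3]; new result 5.
  sync.gen: re-runs because bundle.gen -3->13; new result -5 (unchanged).
  utils.gen: re-runs because pack.txt [-4, 6, -6, 1]->[2, 2, 8, 4, -3]; new result 2.
  tables.gen: re-runs because utils.gen -4->2; new result 2.
  merge.gen: re-runs because tables.gen -4->2; new result -5 (unchanged).
  graph.gen: re-runs because tables.gen -4->2; new result 2.
  deps.gen: re-runs because graph.gen -4->2; new result 2.
  stats.gen: re-runs because graph.gen -4->2; north.gen 4->5; new result 5.
  meta.gen: re-runs because deps.gen 4->2; stats.gen 4->5; new result 2.
  south.gen: re-runs because meta.gen 4->2; meta.gen 4->2; new result 4.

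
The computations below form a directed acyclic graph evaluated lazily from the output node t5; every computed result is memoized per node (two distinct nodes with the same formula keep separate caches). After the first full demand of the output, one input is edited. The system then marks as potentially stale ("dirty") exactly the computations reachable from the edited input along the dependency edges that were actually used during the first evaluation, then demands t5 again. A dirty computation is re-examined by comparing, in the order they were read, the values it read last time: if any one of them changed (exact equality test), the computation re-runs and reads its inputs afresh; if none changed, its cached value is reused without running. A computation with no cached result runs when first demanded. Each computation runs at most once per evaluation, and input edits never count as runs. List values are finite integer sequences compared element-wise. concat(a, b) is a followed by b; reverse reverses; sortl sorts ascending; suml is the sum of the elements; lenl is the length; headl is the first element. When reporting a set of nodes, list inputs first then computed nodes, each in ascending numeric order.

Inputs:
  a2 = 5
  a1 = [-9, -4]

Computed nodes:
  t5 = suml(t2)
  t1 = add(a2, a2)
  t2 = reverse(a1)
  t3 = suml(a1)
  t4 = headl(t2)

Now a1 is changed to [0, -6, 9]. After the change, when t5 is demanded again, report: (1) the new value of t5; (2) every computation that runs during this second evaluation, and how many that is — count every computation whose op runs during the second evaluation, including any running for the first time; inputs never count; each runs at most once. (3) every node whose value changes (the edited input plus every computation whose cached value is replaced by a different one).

Demanding t5 again yields 3.
2 computations run: t2, t5.
The nodes whose values change: a1, t2, t5.

First demand of the output computes:
  t2 = reverse([-9, -4]) = [-4, -9]
  t5 = suml([-4, -9]) = -13

After the edit, cleaning proceeds:
  t2: a read changed (a1 [-9, -4]->[0, -6, 9]) — executes, giving [9, -6, 0].
  t5: a read changed (t2 [-4, -9]->[9, -6, 0]) — executes, giving 3.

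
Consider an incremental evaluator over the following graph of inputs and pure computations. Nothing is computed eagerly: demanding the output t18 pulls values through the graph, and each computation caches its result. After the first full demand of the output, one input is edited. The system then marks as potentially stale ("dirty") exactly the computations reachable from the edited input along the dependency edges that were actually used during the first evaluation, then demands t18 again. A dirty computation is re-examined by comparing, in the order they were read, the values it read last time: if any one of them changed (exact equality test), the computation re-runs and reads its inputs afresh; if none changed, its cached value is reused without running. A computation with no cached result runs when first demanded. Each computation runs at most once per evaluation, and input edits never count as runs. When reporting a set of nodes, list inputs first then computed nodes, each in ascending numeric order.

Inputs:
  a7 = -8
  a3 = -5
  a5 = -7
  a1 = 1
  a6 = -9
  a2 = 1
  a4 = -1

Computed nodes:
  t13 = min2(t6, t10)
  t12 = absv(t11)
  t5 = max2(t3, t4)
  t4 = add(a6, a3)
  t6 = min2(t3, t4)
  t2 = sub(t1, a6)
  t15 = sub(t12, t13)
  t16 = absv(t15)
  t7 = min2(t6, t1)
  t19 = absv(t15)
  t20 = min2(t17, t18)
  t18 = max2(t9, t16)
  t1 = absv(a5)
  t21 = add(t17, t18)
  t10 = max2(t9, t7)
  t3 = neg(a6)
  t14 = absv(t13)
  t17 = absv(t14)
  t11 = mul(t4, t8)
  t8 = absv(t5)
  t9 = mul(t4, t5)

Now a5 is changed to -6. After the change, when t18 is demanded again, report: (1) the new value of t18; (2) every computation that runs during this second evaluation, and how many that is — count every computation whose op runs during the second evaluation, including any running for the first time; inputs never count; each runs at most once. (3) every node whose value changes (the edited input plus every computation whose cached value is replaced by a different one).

t18 now evaluates to 140.
Run set: t1, t7 (2 run).
Changed values: a5, t1.
The important point: t7 recomputes to an identical value, and the output ends up unchanged.

Initial pass — values computed on the first demand:
  t1 = absv(-7) = 7
  t3 = neg(-9) = 9
  t4 = add(-9, -5) = -14
  t5 = max2(9, -14) = 9
  t6 = min2(9, -14) = -14
  t7 = min2(-14, 7) = -14
  t8 = absv(9) = 9
  t9 = mul(-14, 9) = -126
  t10 = max2(-126, -14) = -14
  t11 = mul(-14, 9) = -126
  t12 = absv(-126) = 126
  t13 = min2(-14, -14) = -14
  t15 = sub(126, -14) = 140
  t16 = absv(140) = 140
  t18 = max2(-126, 140) = 140

Second demand — change propagation:
  t1: re-runs because a5 -7->-6; new result 6.
  t7: re-runs because t1 7->6; new result -14 (unchanged).
  t10: re-examined; everything it read last time is the same (t9 unchanged, t7 unchanged) — cache -14 kept, no run.
  t13: re-examined; everything it read last time is the same (t6 unchanged, t10 unchanged) — cache -14 kept, no run.
  t15: re-examined; everything it read last time is the same (t12 unchanged, t13 unchanged) — cache 140 kept, no run.
  t16: re-examined; everything it read last time is the same (t15 unchanged) — cache 140 kept, no run.
  t18: re-examined; everything it read last time is the same (t9 unchanged, t16 unchanged) — cache 140 kept, no run.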